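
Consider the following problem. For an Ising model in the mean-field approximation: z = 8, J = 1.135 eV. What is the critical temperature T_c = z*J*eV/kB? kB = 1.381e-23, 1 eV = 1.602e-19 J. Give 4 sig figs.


Step 1: z*J = 8*1.135 = 9.08 eV
Step 2: Convert to Joules: 9.08*1.602e-19 = 1.455e-18 J
Step 3: T_c = 1.455e-18 / 1.381e-23 = 1.053e+05 K

1.053e+05


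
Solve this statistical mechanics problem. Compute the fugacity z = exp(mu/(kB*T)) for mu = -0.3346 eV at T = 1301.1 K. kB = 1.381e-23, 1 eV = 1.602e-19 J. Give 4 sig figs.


Step 1: Convert mu to Joules: -0.3346*1.602e-19 = -5.36e-20 J
Step 2: kB*T = 1.381e-23*1301.1 = 1.797e-20 J
Step 3: mu/(kB*T) = -2.983
Step 4: z = exp(-2.983) = 0.05063

0.05063


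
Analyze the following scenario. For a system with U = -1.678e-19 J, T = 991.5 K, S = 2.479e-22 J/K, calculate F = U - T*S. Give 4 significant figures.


Step 1: T*S = 991.5 * 2.479e-22 = 2.458e-19 J
Step 2: F = U - T*S = -1.678e-19 - 2.458e-19
Step 3: F = -4.136e-19 J

-4.136e-19


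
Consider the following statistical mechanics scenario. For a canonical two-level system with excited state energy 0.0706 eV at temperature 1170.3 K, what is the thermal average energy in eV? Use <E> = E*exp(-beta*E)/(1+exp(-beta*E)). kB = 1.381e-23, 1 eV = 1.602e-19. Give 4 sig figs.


Step 1: beta*E = 0.0706*1.602e-19/(1.381e-23*1170.3) = 0.6998
Step 2: exp(-beta*E) = 0.4967
Step 3: <E> = 0.0706*0.4967/(1+0.4967) = 0.02343 eV

0.02343


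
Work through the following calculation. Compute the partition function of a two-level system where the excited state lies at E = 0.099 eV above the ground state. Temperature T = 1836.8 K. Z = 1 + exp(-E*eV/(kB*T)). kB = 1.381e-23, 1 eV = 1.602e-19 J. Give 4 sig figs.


Step 1: Compute beta*E = E*eV/(kB*T) = 0.099*1.602e-19/(1.381e-23*1836.8) = 0.6252
Step 2: exp(-beta*E) = exp(-0.6252) = 0.5351
Step 3: Z = 1 + 0.5351 = 1.535

1.535


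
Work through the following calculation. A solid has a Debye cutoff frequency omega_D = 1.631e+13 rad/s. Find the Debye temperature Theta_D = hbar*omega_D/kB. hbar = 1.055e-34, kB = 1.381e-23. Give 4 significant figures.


Step 1: hbar*omega_D = 1.055e-34 * 1.631e+13 = 1.721e-21 J
Step 2: Theta_D = 1.721e-21 / 1.381e-23
Step 3: Theta_D = 124.6 K

124.6


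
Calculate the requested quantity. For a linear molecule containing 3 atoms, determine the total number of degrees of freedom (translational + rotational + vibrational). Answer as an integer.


Step 1: Translational DOF = 3
Step 2: Rotational DOF (linear) = 2
Step 3: Vibrational DOF = 3*3 - 5 = 4
Step 4: Total = 3 + 2 + 4 = 9

9


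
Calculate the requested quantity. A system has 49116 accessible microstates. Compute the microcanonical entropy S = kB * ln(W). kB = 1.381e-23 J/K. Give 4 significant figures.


Step 1: ln(W) = ln(49116) = 10.8
Step 2: S = kB * ln(W) = 1.381e-23 * 10.8
Step 3: S = 1.492e-22 J/K

1.492e-22


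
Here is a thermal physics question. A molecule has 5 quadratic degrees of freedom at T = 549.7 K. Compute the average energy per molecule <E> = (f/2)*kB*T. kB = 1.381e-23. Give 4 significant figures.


Step 1: f/2 = 5/2 = 2.5
Step 2: kB*T = 1.381e-23 * 549.7 = 7.591e-21
Step 3: <E> = 2.5 * 7.591e-21 = 1.898e-20 J

1.898e-20


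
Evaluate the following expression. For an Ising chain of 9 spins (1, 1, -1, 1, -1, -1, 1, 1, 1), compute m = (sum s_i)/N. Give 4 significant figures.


Step 1: Count up spins (+1): 6, down spins (-1): 3
Step 2: Total magnetization M = 6 - 3 = 3
Step 3: m = M/N = 3/9 = 0.3333

0.3333


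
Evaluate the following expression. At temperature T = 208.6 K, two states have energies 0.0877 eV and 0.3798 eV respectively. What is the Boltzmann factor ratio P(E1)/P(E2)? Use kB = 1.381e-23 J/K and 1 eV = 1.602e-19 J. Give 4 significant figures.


Step 1: Compute energy difference dE = E1 - E2 = 0.0877 - 0.3798 = -0.2921 eV
Step 2: Convert to Joules: dE_J = -0.2921 * 1.602e-19 = -4.679e-20 J
Step 3: Compute exponent = -dE_J / (kB * T) = -(-4.679e-20) / (1.381e-23 * 208.6) = 16.24
Step 4: P(E1)/P(E2) = exp(16.24) = 1.134e+07

1.134e+07


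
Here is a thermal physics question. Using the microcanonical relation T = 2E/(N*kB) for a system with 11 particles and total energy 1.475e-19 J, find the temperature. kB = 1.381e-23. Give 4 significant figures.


Step 1: Numerator = 2*E = 2*1.475e-19 = 2.95e-19 J
Step 2: Denominator = N*kB = 11*1.381e-23 = 1.519e-22
Step 3: T = 2.95e-19 / 1.519e-22 = 1942 K

1942


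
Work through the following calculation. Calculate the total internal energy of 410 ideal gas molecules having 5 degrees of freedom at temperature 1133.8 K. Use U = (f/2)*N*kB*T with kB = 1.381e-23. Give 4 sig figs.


Step 1: f/2 = 5/2 = 2.5
Step 2: N*kB*T = 410*1.381e-23*1133.8 = 6.42e-18
Step 3: U = 2.5 * 6.42e-18 = 1.605e-17 J

1.605e-17


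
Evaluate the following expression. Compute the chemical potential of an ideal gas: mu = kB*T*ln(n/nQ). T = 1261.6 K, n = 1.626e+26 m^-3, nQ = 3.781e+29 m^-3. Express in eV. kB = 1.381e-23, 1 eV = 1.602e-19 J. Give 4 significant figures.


Step 1: n/nQ = 1.626e+26/3.781e+29 = 0.00043
Step 2: ln(n/nQ) = -7.752
Step 3: mu = kB*T*ln(n/nQ) = 1.742e-20*-7.752 = -1.351e-19 J
Step 4: Convert to eV: -1.351e-19/1.602e-19 = -0.843 eV

-0.843


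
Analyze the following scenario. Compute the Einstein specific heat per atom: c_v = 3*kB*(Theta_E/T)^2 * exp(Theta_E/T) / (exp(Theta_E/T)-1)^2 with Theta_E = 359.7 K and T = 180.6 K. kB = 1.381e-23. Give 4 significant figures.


Step 1: x = Theta_E/T = 359.7/180.6 = 1.992
Step 2: x^2 = 3.967
Step 3: exp(x) = 7.328
Step 4: c_v = 3*1.381e-23*3.967*7.328/(7.328-1)^2 = 3.008e-23

3.008e-23


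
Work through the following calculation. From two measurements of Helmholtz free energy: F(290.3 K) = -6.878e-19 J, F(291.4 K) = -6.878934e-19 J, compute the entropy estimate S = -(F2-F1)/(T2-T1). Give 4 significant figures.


Step 1: dF = F2 - F1 = -6.878934e-19 - (-6.878e-19) = -9.34e-23 J
Step 2: dT = T2 - T1 = 291.4 - 290.3 = 1.1 K
Step 3: S = -dF/dT = -(-9.34e-23)/1.1 = 8.491e-23 J/K

8.491e-23


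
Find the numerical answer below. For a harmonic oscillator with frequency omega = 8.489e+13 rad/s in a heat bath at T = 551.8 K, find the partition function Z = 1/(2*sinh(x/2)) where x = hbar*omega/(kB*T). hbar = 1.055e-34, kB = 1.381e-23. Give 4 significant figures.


Step 1: Compute x = hbar*omega/(kB*T) = 1.055e-34*8.489e+13/(1.381e-23*551.8) = 1.175
Step 2: x/2 = 0.5876
Step 3: sinh(x/2) = 0.622
Step 4: Z = 1/(2*0.622) = 0.8038

0.8038


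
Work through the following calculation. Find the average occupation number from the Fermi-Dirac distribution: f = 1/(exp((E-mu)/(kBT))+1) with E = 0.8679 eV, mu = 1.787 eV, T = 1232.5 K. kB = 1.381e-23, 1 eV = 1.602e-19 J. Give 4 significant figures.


Step 1: (E - mu) = 0.8679 - 1.787 = -0.9191 eV
Step 2: Convert: (E-mu)*eV = -1.472e-19 J
Step 3: x = (E-mu)*eV/(kB*T) = -8.651
Step 4: f = 1/(exp(-8.651)+1) = 0.9998

0.9998


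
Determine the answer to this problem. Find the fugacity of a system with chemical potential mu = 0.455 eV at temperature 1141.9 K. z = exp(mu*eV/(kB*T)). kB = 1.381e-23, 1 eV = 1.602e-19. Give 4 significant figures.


Step 1: Convert mu to Joules: 0.455*1.602e-19 = 7.289e-20 J
Step 2: kB*T = 1.381e-23*1141.9 = 1.577e-20 J
Step 3: mu/(kB*T) = 4.622
Step 4: z = exp(4.622) = 101.7

101.7


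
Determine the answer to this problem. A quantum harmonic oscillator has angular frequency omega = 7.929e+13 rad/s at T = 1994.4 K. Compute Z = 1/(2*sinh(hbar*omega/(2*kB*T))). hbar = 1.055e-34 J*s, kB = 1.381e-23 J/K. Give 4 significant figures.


Step 1: Compute x = hbar*omega/(kB*T) = 1.055e-34*7.929e+13/(1.381e-23*1994.4) = 0.3037
Step 2: x/2 = 0.1519
Step 3: sinh(x/2) = 0.1524
Step 4: Z = 1/(2*0.1524) = 3.28

3.28


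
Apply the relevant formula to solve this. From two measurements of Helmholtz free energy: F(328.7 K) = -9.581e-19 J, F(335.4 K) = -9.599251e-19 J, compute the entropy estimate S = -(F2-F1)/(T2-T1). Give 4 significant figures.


Step 1: dF = F2 - F1 = -9.599251e-19 - (-9.581e-19) = -1.8251e-21 J
Step 2: dT = T2 - T1 = 335.4 - 328.7 = 6.7 K
Step 3: S = -dF/dT = -(-1.8251e-21)/6.7 = 2.724e-22 J/K

2.724e-22


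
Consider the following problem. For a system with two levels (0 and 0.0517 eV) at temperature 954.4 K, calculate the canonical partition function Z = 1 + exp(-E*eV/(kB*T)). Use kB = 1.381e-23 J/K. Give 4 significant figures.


Step 1: Compute beta*E = E*eV/(kB*T) = 0.0517*1.602e-19/(1.381e-23*954.4) = 0.6284
Step 2: exp(-beta*E) = exp(-0.6284) = 0.5335
Step 3: Z = 1 + 0.5335 = 1.533

1.533


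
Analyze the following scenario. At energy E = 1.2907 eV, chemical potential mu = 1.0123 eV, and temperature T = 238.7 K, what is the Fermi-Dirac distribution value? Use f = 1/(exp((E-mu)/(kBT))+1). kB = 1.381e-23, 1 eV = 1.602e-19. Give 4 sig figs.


Step 1: (E - mu) = 1.2907 - 1.0123 = 0.2784 eV
Step 2: Convert: (E-mu)*eV = 4.46e-20 J
Step 3: x = (E-mu)*eV/(kB*T) = 13.53
Step 4: f = 1/(exp(13.53)+1) = 1.331e-06

1.331e-06


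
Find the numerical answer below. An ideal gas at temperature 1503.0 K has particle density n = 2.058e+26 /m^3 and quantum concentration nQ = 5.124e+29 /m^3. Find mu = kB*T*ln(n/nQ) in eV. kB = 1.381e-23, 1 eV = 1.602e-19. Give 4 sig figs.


Step 1: n/nQ = 2.058e+26/5.124e+29 = 0.0004016
Step 2: ln(n/nQ) = -7.82
Step 3: mu = kB*T*ln(n/nQ) = 2.076e-20*-7.82 = -1.623e-19 J
Step 4: Convert to eV: -1.623e-19/1.602e-19 = -1.013 eV

-1.013


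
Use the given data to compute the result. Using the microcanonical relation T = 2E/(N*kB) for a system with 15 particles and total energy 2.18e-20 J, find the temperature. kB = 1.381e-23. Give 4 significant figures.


Step 1: Numerator = 2*E = 2*2.18e-20 = 4.36e-20 J
Step 2: Denominator = N*kB = 15*1.381e-23 = 2.071e-22
Step 3: T = 4.36e-20 / 2.071e-22 = 210.5 K

210.5


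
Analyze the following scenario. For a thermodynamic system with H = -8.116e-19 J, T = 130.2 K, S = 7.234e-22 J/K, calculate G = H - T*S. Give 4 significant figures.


Step 1: T*S = 130.2 * 7.234e-22 = 9.419e-20 J
Step 2: G = H - T*S = -8.116e-19 - 9.419e-20
Step 3: G = -9.058e-19 J

-9.058e-19


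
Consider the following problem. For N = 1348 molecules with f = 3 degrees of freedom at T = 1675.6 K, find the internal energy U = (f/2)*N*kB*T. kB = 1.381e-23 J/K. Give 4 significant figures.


Step 1: f/2 = 3/2 = 1.5
Step 2: N*kB*T = 1348*1.381e-23*1675.6 = 3.119e-17
Step 3: U = 1.5 * 3.119e-17 = 4.679e-17 J

4.679e-17


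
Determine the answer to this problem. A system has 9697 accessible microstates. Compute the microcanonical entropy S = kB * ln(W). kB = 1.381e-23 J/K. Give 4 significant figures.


Step 1: ln(W) = ln(9697) = 9.18
Step 2: S = kB * ln(W) = 1.381e-23 * 9.18
Step 3: S = 1.268e-22 J/K

1.268e-22


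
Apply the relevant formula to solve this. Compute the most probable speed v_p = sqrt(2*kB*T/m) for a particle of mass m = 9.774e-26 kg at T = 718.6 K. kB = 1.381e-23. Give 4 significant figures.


Step 1: Numerator = 2*kB*T = 2*1.381e-23*718.6 = 1.985e-20
Step 2: Ratio = 1.985e-20 / 9.774e-26 = 2.031e+05
Step 3: v_p = sqrt(2.031e+05) = 450.6 m/s

450.6


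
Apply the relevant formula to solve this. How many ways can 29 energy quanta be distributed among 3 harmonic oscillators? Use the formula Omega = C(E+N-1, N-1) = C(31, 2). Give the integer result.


Step 1: Use binomial coefficient C(31, 2)
Step 2: Numerator = 31! / 29!
Step 3: Denominator = 2!
Step 4: Omega = 465

465


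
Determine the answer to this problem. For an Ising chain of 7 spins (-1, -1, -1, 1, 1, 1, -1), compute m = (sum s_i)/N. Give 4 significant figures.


Step 1: Count up spins (+1): 3, down spins (-1): 4
Step 2: Total magnetization M = 3 - 4 = -1
Step 3: m = M/N = -1/7 = -0.1429

-0.1429


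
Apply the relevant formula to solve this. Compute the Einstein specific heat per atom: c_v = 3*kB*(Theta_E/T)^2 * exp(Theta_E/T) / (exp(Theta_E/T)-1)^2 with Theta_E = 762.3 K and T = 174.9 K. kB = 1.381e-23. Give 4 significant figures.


Step 1: x = Theta_E/T = 762.3/174.9 = 4.358
Step 2: x^2 = 19
Step 3: exp(x) = 78.14
Step 4: c_v = 3*1.381e-23*19*78.14/(78.14-1)^2 = 1.033e-23

1.033e-23


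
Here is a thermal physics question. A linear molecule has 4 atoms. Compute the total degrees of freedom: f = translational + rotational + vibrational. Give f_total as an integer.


Step 1: Translational DOF = 3
Step 2: Rotational DOF (linear) = 2
Step 3: Vibrational DOF = 3*4 - 5 = 7
Step 4: Total = 3 + 2 + 7 = 12

12


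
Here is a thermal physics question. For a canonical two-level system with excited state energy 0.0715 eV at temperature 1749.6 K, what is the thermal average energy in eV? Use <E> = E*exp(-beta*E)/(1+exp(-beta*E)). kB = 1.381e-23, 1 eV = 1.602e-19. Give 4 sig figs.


Step 1: beta*E = 0.0715*1.602e-19/(1.381e-23*1749.6) = 0.4741
Step 2: exp(-beta*E) = 0.6225
Step 3: <E> = 0.0715*0.6225/(1+0.6225) = 0.02743 eV

0.02743


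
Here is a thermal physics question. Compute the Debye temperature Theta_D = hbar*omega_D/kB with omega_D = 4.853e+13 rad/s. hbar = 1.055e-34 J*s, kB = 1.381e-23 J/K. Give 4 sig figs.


Step 1: hbar*omega_D = 1.055e-34 * 4.853e+13 = 5.12e-21 J
Step 2: Theta_D = 5.12e-21 / 1.381e-23
Step 3: Theta_D = 370.7 K

370.7


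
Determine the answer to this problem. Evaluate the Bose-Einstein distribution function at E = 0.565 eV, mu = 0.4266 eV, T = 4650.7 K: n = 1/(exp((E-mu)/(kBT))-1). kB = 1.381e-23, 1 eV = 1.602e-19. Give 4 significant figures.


Step 1: (E - mu) = 0.1384 eV
Step 2: x = (E-mu)*eV/(kB*T) = 0.1384*1.602e-19/(1.381e-23*4650.7) = 0.3452
Step 3: exp(x) = 1.412
Step 4: n = 1/(exp(x)-1) = 2.425

2.425


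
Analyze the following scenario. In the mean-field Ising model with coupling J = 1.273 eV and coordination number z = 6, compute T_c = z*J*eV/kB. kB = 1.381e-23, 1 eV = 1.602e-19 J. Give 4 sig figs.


Step 1: z*J = 6*1.273 = 7.638 eV
Step 2: Convert to Joules: 7.638*1.602e-19 = 1.224e-18 J
Step 3: T_c = 1.224e-18 / 1.381e-23 = 8.86e+04 K

8.86e+04


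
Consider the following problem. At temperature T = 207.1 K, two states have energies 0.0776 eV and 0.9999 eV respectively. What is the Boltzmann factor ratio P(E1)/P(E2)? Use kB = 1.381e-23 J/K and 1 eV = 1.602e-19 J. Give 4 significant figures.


Step 1: Compute energy difference dE = E1 - E2 = 0.0776 - 0.9999 = -0.9223 eV
Step 2: Convert to Joules: dE_J = -0.9223 * 1.602e-19 = -1.478e-19 J
Step 3: Compute exponent = -dE_J / (kB * T) = -(-1.478e-19) / (1.381e-23 * 207.1) = 51.66
Step 4: P(E1)/P(E2) = exp(51.66) = 2.729e+22

2.729e+22


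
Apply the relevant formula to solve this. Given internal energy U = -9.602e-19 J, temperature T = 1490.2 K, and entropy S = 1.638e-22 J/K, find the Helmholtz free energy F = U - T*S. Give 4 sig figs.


Step 1: T*S = 1490.2 * 1.638e-22 = 2.441e-19 J
Step 2: F = U - T*S = -9.602e-19 - 2.441e-19
Step 3: F = -1.204e-18 J

-1.204e-18


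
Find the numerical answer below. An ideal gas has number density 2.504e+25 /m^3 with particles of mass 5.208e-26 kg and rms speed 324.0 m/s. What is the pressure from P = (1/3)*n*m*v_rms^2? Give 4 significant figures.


Step 1: v_rms^2 = 324.0^2 = 1.05e+05
Step 2: n*m = 2.504e+25*5.208e-26 = 1.304
Step 3: P = (1/3)*1.304*1.05e+05 = 4.563e+04 Pa

4.563e+04


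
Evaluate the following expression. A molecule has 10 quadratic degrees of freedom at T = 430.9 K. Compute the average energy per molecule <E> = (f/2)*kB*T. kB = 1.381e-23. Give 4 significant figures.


Step 1: f/2 = 10/2 = 5
Step 2: kB*T = 1.381e-23 * 430.9 = 5.951e-21
Step 3: <E> = 5 * 5.951e-21 = 2.975e-20 J

2.975e-20


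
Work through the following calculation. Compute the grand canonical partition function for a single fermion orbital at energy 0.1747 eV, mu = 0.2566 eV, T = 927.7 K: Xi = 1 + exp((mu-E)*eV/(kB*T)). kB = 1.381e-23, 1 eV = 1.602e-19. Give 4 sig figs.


Step 1: (mu - E) = 0.2566 - 0.1747 = 0.0819 eV
Step 2: x = (mu-E)*eV/(kB*T) = 0.0819*1.602e-19/(1.381e-23*927.7) = 1.024
Step 3: exp(x) = 2.785
Step 4: Xi = 1 + 2.785 = 3.785

3.785


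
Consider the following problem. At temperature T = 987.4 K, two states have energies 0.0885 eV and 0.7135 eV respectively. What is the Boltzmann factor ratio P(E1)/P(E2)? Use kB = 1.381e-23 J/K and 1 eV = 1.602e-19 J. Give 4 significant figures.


Step 1: Compute energy difference dE = E1 - E2 = 0.0885 - 0.7135 = -0.625 eV
Step 2: Convert to Joules: dE_J = -0.625 * 1.602e-19 = -1.001e-19 J
Step 3: Compute exponent = -dE_J / (kB * T) = -(-1.001e-19) / (1.381e-23 * 987.4) = 7.343
Step 4: P(E1)/P(E2) = exp(7.343) = 1545

1545


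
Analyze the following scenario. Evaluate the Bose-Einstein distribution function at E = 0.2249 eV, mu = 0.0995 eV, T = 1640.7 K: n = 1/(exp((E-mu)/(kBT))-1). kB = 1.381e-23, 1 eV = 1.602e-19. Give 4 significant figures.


Step 1: (E - mu) = 0.1254 eV
Step 2: x = (E-mu)*eV/(kB*T) = 0.1254*1.602e-19/(1.381e-23*1640.7) = 0.8866
Step 3: exp(x) = 2.427
Step 4: n = 1/(exp(x)-1) = 0.7008

0.7008


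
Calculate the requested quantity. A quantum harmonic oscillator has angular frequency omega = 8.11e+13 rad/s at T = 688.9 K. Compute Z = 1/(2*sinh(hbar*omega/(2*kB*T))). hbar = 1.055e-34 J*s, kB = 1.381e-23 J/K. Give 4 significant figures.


Step 1: Compute x = hbar*omega/(kB*T) = 1.055e-34*8.11e+13/(1.381e-23*688.9) = 0.8993
Step 2: x/2 = 0.4497
Step 3: sinh(x/2) = 0.465
Step 4: Z = 1/(2*0.465) = 1.075

1.075


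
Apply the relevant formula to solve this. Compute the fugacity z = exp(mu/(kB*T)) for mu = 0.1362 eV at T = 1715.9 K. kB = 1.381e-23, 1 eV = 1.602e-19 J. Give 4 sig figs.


Step 1: Convert mu to Joules: 0.1362*1.602e-19 = 2.182e-20 J
Step 2: kB*T = 1.381e-23*1715.9 = 2.37e-20 J
Step 3: mu/(kB*T) = 0.9208
Step 4: z = exp(0.9208) = 2.511

2.511


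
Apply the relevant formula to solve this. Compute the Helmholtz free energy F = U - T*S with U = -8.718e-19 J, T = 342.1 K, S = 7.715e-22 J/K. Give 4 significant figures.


Step 1: T*S = 342.1 * 7.715e-22 = 2.639e-19 J
Step 2: F = U - T*S = -8.718e-19 - 2.639e-19
Step 3: F = -1.136e-18 J

-1.136e-18


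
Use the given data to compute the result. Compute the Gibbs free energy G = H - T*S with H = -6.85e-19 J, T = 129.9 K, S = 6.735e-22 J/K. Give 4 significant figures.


Step 1: T*S = 129.9 * 6.735e-22 = 8.749e-20 J
Step 2: G = H - T*S = -6.85e-19 - 8.749e-20
Step 3: G = -7.725e-19 J

-7.725e-19


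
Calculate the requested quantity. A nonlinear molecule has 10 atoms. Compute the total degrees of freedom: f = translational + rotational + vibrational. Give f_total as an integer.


Step 1: Translational DOF = 3
Step 2: Rotational DOF (nonlinear) = 3
Step 3: Vibrational DOF = 3*10 - 6 = 24
Step 4: Total = 3 + 3 + 24 = 30

30


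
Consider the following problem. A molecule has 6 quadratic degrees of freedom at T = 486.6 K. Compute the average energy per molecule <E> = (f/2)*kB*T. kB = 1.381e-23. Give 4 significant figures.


Step 1: f/2 = 6/2 = 3
Step 2: kB*T = 1.381e-23 * 486.6 = 6.72e-21
Step 3: <E> = 3 * 6.72e-21 = 2.016e-20 J

2.016e-20


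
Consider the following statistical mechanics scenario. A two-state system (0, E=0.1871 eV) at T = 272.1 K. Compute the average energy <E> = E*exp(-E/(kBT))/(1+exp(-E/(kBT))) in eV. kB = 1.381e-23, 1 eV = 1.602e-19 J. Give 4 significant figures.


Step 1: beta*E = 0.1871*1.602e-19/(1.381e-23*272.1) = 7.977
Step 2: exp(-beta*E) = 0.0003434
Step 3: <E> = 0.1871*0.0003434/(1+0.0003434) = 6.423e-05 eV

6.423e-05


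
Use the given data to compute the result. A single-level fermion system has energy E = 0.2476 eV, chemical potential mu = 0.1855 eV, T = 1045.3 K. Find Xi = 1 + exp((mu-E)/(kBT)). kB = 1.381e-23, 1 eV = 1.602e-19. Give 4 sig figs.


Step 1: (mu - E) = 0.1855 - 0.2476 = -0.0621 eV
Step 2: x = (mu-E)*eV/(kB*T) = -0.0621*1.602e-19/(1.381e-23*1045.3) = -0.6892
Step 3: exp(x) = 0.502
Step 4: Xi = 1 + 0.502 = 1.502

1.502


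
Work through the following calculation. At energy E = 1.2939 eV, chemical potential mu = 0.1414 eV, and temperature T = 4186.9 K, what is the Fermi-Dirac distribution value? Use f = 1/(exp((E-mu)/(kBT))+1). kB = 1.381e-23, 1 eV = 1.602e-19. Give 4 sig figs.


Step 1: (E - mu) = 1.2939 - 0.1414 = 1.153 eV
Step 2: Convert: (E-mu)*eV = 1.846e-19 J
Step 3: x = (E-mu)*eV/(kB*T) = 3.193
Step 4: f = 1/(exp(3.193)+1) = 0.03942

0.03942


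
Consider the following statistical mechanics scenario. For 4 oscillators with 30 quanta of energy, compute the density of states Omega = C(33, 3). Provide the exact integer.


Step 1: Use binomial coefficient C(33, 3)
Step 2: Numerator = 33! / 30!
Step 3: Denominator = 3!
Step 4: Omega = 5456

5456


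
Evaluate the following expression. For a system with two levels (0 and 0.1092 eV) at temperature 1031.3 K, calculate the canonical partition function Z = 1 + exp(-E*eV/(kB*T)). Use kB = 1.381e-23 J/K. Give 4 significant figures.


Step 1: Compute beta*E = E*eV/(kB*T) = 0.1092*1.602e-19/(1.381e-23*1031.3) = 1.228
Step 2: exp(-beta*E) = exp(-1.228) = 0.2928
Step 3: Z = 1 + 0.2928 = 1.293

1.293


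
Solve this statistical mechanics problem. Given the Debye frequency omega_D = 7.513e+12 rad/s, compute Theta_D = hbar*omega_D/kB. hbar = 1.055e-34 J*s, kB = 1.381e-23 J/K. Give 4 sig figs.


Step 1: hbar*omega_D = 1.055e-34 * 7.513e+12 = 7.926e-22 J
Step 2: Theta_D = 7.926e-22 / 1.381e-23
Step 3: Theta_D = 57.39 K

57.39


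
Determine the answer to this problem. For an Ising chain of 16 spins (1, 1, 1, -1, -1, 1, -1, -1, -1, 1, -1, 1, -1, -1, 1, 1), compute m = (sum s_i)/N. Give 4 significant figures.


Step 1: Count up spins (+1): 8, down spins (-1): 8
Step 2: Total magnetization M = 8 - 8 = 0
Step 3: m = M/N = 0/16 = 0

0


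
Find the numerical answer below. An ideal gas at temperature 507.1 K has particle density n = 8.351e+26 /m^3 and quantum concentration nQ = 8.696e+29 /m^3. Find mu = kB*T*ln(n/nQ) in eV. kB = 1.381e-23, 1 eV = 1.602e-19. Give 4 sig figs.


Step 1: n/nQ = 8.351e+26/8.696e+29 = 0.0009603
Step 2: ln(n/nQ) = -6.948
Step 3: mu = kB*T*ln(n/nQ) = 7.003e-21*-6.948 = -4.866e-20 J
Step 4: Convert to eV: -4.866e-20/1.602e-19 = -0.3037 eV

-0.3037


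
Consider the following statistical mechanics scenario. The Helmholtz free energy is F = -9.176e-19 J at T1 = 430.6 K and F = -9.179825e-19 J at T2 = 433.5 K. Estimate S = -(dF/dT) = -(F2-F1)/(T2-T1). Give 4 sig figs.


Step 1: dF = F2 - F1 = -9.179825e-19 - (-9.176e-19) = -3.825e-22 J
Step 2: dT = T2 - T1 = 433.5 - 430.6 = 2.9 K
Step 3: S = -dF/dT = -(-3.825e-22)/2.9 = 1.319e-22 J/K

1.319e-22


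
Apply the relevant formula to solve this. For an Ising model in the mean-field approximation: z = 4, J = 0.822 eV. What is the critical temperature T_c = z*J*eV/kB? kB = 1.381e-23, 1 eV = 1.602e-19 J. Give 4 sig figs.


Step 1: z*J = 4*0.822 = 3.288 eV
Step 2: Convert to Joules: 3.288*1.602e-19 = 5.267e-19 J
Step 3: T_c = 5.267e-19 / 1.381e-23 = 3.814e+04 K

3.814e+04


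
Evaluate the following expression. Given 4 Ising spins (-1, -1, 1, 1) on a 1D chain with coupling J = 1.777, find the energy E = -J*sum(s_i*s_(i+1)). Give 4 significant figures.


Step 1: Nearest-neighbor products: 1, -1, 1
Step 2: Sum of products = 1
Step 3: E = -1.777 * 1 = -1.777

-1.777


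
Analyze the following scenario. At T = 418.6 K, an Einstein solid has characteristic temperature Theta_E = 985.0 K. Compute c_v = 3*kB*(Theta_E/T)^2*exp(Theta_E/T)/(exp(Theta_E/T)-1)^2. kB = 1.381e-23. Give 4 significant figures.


Step 1: x = Theta_E/T = 985.0/418.6 = 2.353
Step 2: x^2 = 5.537
Step 3: exp(x) = 10.52
Step 4: c_v = 3*1.381e-23*5.537*10.52/(10.52-1)^2 = 2.663e-23

2.663e-23


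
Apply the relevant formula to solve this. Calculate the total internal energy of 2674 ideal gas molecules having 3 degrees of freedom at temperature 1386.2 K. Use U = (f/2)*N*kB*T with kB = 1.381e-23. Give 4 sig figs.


Step 1: f/2 = 3/2 = 1.5
Step 2: N*kB*T = 2674*1.381e-23*1386.2 = 5.119e-17
Step 3: U = 1.5 * 5.119e-17 = 7.678e-17 J

7.678e-17


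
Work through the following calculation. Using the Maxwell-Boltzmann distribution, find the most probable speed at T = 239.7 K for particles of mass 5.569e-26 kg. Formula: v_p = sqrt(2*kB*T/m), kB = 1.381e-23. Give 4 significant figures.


Step 1: Numerator = 2*kB*T = 2*1.381e-23*239.7 = 6.621e-21
Step 2: Ratio = 6.621e-21 / 5.569e-26 = 1.189e+05
Step 3: v_p = sqrt(1.189e+05) = 344.8 m/s

344.8


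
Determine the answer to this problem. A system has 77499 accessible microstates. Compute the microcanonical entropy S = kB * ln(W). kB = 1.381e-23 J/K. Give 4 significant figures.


Step 1: ln(W) = ln(77499) = 11.26
Step 2: S = kB * ln(W) = 1.381e-23 * 11.26
Step 3: S = 1.555e-22 J/K

1.555e-22


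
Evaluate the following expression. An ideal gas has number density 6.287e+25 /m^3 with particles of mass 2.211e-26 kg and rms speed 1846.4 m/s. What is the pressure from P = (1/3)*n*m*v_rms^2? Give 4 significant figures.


Step 1: v_rms^2 = 1846.4^2 = 3.409e+06
Step 2: n*m = 6.287e+25*2.211e-26 = 1.39
Step 3: P = (1/3)*1.39*3.409e+06 = 1.58e+06 Pa

1.58e+06


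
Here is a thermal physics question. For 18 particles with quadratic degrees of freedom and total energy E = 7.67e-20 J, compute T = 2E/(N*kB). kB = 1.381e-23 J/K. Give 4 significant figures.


Step 1: Numerator = 2*E = 2*7.67e-20 = 1.534e-19 J
Step 2: Denominator = N*kB = 18*1.381e-23 = 2.486e-22
Step 3: T = 1.534e-19 / 2.486e-22 = 617.1 K

617.1


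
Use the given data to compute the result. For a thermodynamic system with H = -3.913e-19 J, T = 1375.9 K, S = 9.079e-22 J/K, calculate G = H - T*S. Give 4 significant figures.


Step 1: T*S = 1375.9 * 9.079e-22 = 1.249e-18 J
Step 2: G = H - T*S = -3.913e-19 - 1.249e-18
Step 3: G = -1.64e-18 J

-1.64e-18


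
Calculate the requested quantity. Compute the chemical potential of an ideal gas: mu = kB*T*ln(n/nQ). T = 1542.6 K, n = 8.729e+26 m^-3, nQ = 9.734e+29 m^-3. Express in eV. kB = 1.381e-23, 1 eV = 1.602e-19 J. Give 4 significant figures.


Step 1: n/nQ = 8.729e+26/9.734e+29 = 0.0008968
Step 2: ln(n/nQ) = -7.017
Step 3: mu = kB*T*ln(n/nQ) = 2.13e-20*-7.017 = -1.495e-19 J
Step 4: Convert to eV: -1.495e-19/1.602e-19 = -0.9331 eV

-0.9331


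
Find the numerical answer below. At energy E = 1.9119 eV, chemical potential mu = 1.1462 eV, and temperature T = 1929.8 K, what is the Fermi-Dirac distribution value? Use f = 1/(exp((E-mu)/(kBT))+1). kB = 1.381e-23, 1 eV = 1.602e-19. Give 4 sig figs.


Step 1: (E - mu) = 1.9119 - 1.1462 = 0.7657 eV
Step 2: Convert: (E-mu)*eV = 1.227e-19 J
Step 3: x = (E-mu)*eV/(kB*T) = 4.603
Step 4: f = 1/(exp(4.603)+1) = 0.009925

0.009925


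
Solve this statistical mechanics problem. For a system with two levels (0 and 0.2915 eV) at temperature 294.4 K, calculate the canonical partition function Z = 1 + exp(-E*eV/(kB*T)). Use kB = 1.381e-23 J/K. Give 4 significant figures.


Step 1: Compute beta*E = E*eV/(kB*T) = 0.2915*1.602e-19/(1.381e-23*294.4) = 11.49
Step 2: exp(-beta*E) = exp(-11.49) = 1.027e-05
Step 3: Z = 1 + 1.027e-05 = 1

1


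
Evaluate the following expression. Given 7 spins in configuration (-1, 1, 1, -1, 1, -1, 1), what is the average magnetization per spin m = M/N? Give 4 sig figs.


Step 1: Count up spins (+1): 4, down spins (-1): 3
Step 2: Total magnetization M = 4 - 3 = 1
Step 3: m = M/N = 1/7 = 0.1429

0.1429


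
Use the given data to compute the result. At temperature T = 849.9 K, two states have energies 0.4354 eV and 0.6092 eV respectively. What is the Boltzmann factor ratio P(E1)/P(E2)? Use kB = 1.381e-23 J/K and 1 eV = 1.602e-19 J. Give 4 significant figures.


Step 1: Compute energy difference dE = E1 - E2 = 0.4354 - 0.6092 = -0.1738 eV
Step 2: Convert to Joules: dE_J = -0.1738 * 1.602e-19 = -2.784e-20 J
Step 3: Compute exponent = -dE_J / (kB * T) = -(-2.784e-20) / (1.381e-23 * 849.9) = 2.372
Step 4: P(E1)/P(E2) = exp(2.372) = 10.72

10.72


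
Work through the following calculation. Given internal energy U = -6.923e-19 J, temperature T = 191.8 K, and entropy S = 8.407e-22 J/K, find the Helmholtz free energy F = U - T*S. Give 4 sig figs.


Step 1: T*S = 191.8 * 8.407e-22 = 1.612e-19 J
Step 2: F = U - T*S = -6.923e-19 - 1.612e-19
Step 3: F = -8.535e-19 J

-8.535e-19


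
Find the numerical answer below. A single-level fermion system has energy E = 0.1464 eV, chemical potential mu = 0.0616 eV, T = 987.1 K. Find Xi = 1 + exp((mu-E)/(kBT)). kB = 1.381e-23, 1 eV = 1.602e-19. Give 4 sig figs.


Step 1: (mu - E) = 0.0616 - 0.1464 = -0.0848 eV
Step 2: x = (mu-E)*eV/(kB*T) = -0.0848*1.602e-19/(1.381e-23*987.1) = -0.9966
Step 3: exp(x) = 0.3691
Step 4: Xi = 1 + 0.3691 = 1.369

1.369


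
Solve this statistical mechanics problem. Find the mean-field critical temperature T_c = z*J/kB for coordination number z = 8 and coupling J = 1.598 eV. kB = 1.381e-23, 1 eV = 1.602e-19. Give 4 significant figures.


Step 1: z*J = 8*1.598 = 12.78 eV
Step 2: Convert to Joules: 12.78*1.602e-19 = 2.048e-18 J
Step 3: T_c = 2.048e-18 / 1.381e-23 = 1.483e+05 K

1.483e+05


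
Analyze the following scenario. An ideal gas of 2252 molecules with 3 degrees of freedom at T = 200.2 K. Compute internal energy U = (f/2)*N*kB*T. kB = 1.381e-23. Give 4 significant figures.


Step 1: f/2 = 3/2 = 1.5
Step 2: N*kB*T = 2252*1.381e-23*200.2 = 6.226e-18
Step 3: U = 1.5 * 6.226e-18 = 9.339e-18 J

9.339e-18


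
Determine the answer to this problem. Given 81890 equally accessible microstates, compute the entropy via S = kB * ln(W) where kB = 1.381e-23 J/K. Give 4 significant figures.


Step 1: ln(W) = ln(81890) = 11.31
Step 2: S = kB * ln(W) = 1.381e-23 * 11.31
Step 3: S = 1.562e-22 J/K

1.562e-22


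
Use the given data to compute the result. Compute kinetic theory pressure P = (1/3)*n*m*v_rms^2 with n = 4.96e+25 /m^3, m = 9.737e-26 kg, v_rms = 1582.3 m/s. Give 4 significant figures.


Step 1: v_rms^2 = 1582.3^2 = 2.504e+06
Step 2: n*m = 4.96e+25*9.737e-26 = 4.83
Step 3: P = (1/3)*4.83*2.504e+06 = 4.031e+06 Pa

4.031e+06


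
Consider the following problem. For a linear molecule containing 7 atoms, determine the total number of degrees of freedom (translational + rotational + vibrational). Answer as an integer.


Step 1: Translational DOF = 3
Step 2: Rotational DOF (linear) = 2
Step 3: Vibrational DOF = 3*7 - 5 = 16
Step 4: Total = 3 + 2 + 16 = 21

21


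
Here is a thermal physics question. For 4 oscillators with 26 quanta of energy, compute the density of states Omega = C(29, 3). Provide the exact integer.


Step 1: Use binomial coefficient C(29, 3)
Step 2: Numerator = 29! / 26!
Step 3: Denominator = 3!
Step 4: Omega = 3654

3654


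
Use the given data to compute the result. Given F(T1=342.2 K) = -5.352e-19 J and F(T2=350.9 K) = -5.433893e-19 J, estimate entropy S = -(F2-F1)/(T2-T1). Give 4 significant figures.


Step 1: dF = F2 - F1 = -5.433893e-19 - (-5.352e-19) = -8.1893e-21 J
Step 2: dT = T2 - T1 = 350.9 - 342.2 = 8.7 K
Step 3: S = -dF/dT = -(-8.1893e-21)/8.7 = 9.413e-22 J/K

9.413e-22


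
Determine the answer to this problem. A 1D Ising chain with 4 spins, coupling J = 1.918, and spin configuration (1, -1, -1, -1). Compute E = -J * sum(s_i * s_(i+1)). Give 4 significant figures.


Step 1: Nearest-neighbor products: -1, 1, 1
Step 2: Sum of products = 1
Step 3: E = -1.918 * 1 = -1.918

-1.918


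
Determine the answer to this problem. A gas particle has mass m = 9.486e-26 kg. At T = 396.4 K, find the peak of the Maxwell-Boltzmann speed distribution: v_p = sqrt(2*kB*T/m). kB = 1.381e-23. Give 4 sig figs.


Step 1: Numerator = 2*kB*T = 2*1.381e-23*396.4 = 1.095e-20
Step 2: Ratio = 1.095e-20 / 9.486e-26 = 1.154e+05
Step 3: v_p = sqrt(1.154e+05) = 339.7 m/s

339.7


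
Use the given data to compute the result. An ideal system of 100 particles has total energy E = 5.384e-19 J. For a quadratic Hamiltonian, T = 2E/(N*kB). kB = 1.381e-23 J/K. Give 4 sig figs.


Step 1: Numerator = 2*E = 2*5.384e-19 = 1.077e-18 J
Step 2: Denominator = N*kB = 100*1.381e-23 = 1.381e-21
Step 3: T = 1.077e-18 / 1.381e-21 = 779.7 K

779.7


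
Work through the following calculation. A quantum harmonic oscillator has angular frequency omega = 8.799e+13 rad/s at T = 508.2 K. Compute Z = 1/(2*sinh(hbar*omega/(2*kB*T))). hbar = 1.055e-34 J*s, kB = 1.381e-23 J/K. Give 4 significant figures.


Step 1: Compute x = hbar*omega/(kB*T) = 1.055e-34*8.799e+13/(1.381e-23*508.2) = 1.323
Step 2: x/2 = 0.6613
Step 3: sinh(x/2) = 0.7106
Step 4: Z = 1/(2*0.7106) = 0.7036

0.7036


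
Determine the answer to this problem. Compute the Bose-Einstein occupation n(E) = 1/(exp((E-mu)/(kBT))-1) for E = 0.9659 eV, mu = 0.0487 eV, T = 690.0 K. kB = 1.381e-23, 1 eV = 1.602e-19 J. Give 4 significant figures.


Step 1: (E - mu) = 0.9172 eV
Step 2: x = (E-mu)*eV/(kB*T) = 0.9172*1.602e-19/(1.381e-23*690.0) = 15.42
Step 3: exp(x) = 4.975e+06
Step 4: n = 1/(exp(x)-1) = 2.01e-07

2.01e-07


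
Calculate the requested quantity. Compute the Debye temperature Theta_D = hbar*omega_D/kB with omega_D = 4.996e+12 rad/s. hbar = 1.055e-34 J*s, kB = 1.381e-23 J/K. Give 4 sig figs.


Step 1: hbar*omega_D = 1.055e-34 * 4.996e+12 = 5.271e-22 J
Step 2: Theta_D = 5.271e-22 / 1.381e-23
Step 3: Theta_D = 38.17 K

38.17


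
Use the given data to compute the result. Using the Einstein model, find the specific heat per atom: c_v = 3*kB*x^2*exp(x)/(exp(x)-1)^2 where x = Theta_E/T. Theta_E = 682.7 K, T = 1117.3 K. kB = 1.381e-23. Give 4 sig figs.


Step 1: x = Theta_E/T = 682.7/1117.3 = 0.611
Step 2: x^2 = 0.3734
Step 3: exp(x) = 1.842
Step 4: c_v = 3*1.381e-23*0.3734*1.842/(1.842-1)^2 = 4.016e-23

4.016e-23


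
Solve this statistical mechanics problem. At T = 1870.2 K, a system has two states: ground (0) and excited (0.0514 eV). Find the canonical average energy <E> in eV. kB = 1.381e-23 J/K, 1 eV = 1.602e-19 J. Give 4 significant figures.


Step 1: beta*E = 0.0514*1.602e-19/(1.381e-23*1870.2) = 0.3188
Step 2: exp(-beta*E) = 0.727
Step 3: <E> = 0.0514*0.727/(1+0.727) = 0.02164 eV

0.02164


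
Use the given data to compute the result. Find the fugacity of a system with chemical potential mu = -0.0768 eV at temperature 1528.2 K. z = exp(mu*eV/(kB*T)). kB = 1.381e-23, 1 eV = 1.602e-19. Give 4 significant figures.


Step 1: Convert mu to Joules: -0.0768*1.602e-19 = -1.23e-20 J
Step 2: kB*T = 1.381e-23*1528.2 = 2.11e-20 J
Step 3: mu/(kB*T) = -0.583
Step 4: z = exp(-0.583) = 0.5582

0.5582


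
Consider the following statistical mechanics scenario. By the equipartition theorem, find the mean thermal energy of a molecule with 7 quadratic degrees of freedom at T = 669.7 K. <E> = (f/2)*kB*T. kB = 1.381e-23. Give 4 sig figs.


Step 1: f/2 = 7/2 = 3.5
Step 2: kB*T = 1.381e-23 * 669.7 = 9.249e-21
Step 3: <E> = 3.5 * 9.249e-21 = 3.237e-20 J

3.237e-20


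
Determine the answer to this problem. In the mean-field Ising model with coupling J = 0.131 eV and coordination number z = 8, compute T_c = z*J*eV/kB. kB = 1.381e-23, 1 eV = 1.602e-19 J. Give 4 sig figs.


Step 1: z*J = 8*0.131 = 1.048 eV
Step 2: Convert to Joules: 1.048*1.602e-19 = 1.679e-19 J
Step 3: T_c = 1.679e-19 / 1.381e-23 = 1.216e+04 K

1.216e+04


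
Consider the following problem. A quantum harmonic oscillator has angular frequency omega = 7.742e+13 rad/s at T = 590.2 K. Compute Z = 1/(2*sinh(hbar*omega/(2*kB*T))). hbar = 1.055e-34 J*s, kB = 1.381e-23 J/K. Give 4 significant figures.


Step 1: Compute x = hbar*omega/(kB*T) = 1.055e-34*7.742e+13/(1.381e-23*590.2) = 1.002
Step 2: x/2 = 0.5011
Step 3: sinh(x/2) = 0.5223
Step 4: Z = 1/(2*0.5223) = 0.9573

0.9573


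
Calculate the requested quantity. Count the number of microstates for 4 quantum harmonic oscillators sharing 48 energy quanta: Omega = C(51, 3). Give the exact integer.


Step 1: Use binomial coefficient C(51, 3)
Step 2: Numerator = 51! / 48!
Step 3: Denominator = 3!
Step 4: Omega = 20825

20825


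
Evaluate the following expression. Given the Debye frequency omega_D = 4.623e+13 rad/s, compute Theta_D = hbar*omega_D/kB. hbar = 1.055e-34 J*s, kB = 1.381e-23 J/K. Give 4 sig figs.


Step 1: hbar*omega_D = 1.055e-34 * 4.623e+13 = 4.877e-21 J
Step 2: Theta_D = 4.877e-21 / 1.381e-23
Step 3: Theta_D = 353.2 K

353.2


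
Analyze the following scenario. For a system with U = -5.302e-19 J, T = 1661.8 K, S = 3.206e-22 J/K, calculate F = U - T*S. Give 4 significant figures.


Step 1: T*S = 1661.8 * 3.206e-22 = 5.328e-19 J
Step 2: F = U - T*S = -5.302e-19 - 5.328e-19
Step 3: F = -1.063e-18 J

-1.063e-18


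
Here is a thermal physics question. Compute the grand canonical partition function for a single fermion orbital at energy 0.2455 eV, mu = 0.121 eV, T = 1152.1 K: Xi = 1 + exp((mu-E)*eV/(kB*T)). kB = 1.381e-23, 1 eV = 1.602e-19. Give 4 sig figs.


Step 1: (mu - E) = 0.121 - 0.2455 = -0.1245 eV
Step 2: x = (mu-E)*eV/(kB*T) = -0.1245*1.602e-19/(1.381e-23*1152.1) = -1.254
Step 3: exp(x) = 0.2855
Step 4: Xi = 1 + 0.2855 = 1.285

1.285


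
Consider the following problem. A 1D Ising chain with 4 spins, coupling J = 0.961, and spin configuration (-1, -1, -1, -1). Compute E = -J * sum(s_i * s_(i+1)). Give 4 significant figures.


Step 1: Nearest-neighbor products: 1, 1, 1
Step 2: Sum of products = 3
Step 3: E = -0.961 * 3 = -2.883

-2.883


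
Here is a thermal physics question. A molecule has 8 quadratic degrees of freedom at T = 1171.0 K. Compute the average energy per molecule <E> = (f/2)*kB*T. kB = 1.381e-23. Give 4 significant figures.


Step 1: f/2 = 8/2 = 4
Step 2: kB*T = 1.381e-23 * 1171.0 = 1.617e-20
Step 3: <E> = 4 * 1.617e-20 = 6.469e-20 J

6.469e-20


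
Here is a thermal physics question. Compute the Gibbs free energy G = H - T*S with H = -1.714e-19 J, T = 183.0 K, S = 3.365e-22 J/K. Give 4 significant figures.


Step 1: T*S = 183.0 * 3.365e-22 = 6.158e-20 J
Step 2: G = H - T*S = -1.714e-19 - 6.158e-20
Step 3: G = -2.33e-19 J

-2.33e-19


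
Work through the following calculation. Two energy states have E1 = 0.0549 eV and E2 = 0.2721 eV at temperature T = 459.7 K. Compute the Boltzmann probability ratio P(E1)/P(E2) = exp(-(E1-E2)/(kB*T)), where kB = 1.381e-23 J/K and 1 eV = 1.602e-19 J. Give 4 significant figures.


Step 1: Compute energy difference dE = E1 - E2 = 0.0549 - 0.2721 = -0.2172 eV
Step 2: Convert to Joules: dE_J = -0.2172 * 1.602e-19 = -3.48e-20 J
Step 3: Compute exponent = -dE_J / (kB * T) = -(-3.48e-20) / (1.381e-23 * 459.7) = 5.481
Step 4: P(E1)/P(E2) = exp(5.481) = 240.1

240.1


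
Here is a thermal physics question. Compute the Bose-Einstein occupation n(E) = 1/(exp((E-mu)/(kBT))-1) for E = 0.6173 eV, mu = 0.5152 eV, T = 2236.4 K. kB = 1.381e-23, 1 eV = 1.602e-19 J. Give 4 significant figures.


Step 1: (E - mu) = 0.1021 eV
Step 2: x = (E-mu)*eV/(kB*T) = 0.1021*1.602e-19/(1.381e-23*2236.4) = 0.5296
Step 3: exp(x) = 1.698
Step 4: n = 1/(exp(x)-1) = 1.432

1.432


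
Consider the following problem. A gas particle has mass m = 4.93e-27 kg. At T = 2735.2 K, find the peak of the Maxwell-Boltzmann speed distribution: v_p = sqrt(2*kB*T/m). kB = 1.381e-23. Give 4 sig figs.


Step 1: Numerator = 2*kB*T = 2*1.381e-23*2735.2 = 7.555e-20
Step 2: Ratio = 7.555e-20 / 4.93e-27 = 1.532e+07
Step 3: v_p = sqrt(1.532e+07) = 3915 m/s

3915


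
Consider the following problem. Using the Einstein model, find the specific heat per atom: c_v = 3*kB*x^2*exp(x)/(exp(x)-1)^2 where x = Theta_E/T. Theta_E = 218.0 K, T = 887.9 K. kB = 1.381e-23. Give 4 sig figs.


Step 1: x = Theta_E/T = 218.0/887.9 = 0.2455
Step 2: x^2 = 0.06028
Step 3: exp(x) = 1.278
Step 4: c_v = 3*1.381e-23*0.06028*1.278/(1.278-1)^2 = 4.122e-23

4.122e-23


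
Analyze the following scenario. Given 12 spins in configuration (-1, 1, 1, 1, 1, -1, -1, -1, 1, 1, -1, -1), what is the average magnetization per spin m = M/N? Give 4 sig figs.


Step 1: Count up spins (+1): 6, down spins (-1): 6
Step 2: Total magnetization M = 6 - 6 = 0
Step 3: m = M/N = 0/12 = 0

0


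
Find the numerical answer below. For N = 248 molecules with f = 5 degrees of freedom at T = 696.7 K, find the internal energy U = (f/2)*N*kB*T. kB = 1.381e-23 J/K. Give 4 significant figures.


Step 1: f/2 = 5/2 = 2.5
Step 2: N*kB*T = 248*1.381e-23*696.7 = 2.386e-18
Step 3: U = 2.5 * 2.386e-18 = 5.965e-18 J

5.965e-18
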